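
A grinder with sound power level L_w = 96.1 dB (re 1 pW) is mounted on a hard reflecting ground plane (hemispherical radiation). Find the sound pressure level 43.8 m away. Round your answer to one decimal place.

55.3 dB

L_p = L_w − 10·log₁₀(2π·r²) with r = 43.8 m.
2π·r² = 1.205e+04 m², 10·log₁₀ of that is 40.811 dB.
L_p = 96.1 − 40.811 = 55.29 dB.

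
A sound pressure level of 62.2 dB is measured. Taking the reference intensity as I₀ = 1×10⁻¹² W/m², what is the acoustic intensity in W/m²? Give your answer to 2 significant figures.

I = I₀·10^(L/10) = 10⁻¹² × 10^(62.2/10) = 10^(-5.780).

1.7e-06 W/m²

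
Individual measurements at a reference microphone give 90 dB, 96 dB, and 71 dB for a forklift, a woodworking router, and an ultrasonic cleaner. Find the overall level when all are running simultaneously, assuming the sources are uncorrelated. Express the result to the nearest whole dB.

For uncorrelated sources the intensities add, so convert each level to linear form, sum, and take 10·log₁₀ of the total.
Σ 10^(L/10) = 10^(90/10) + 10^(96/10) + 10^(71/10) = 4.994e+09.
L_total = 10·log₁₀(4.994e+09) = 96.98 dB.

97 dB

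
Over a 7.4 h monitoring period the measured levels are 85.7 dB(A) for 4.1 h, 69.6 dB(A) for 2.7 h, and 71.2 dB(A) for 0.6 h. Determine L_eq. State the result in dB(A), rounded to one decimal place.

83.2 dB(A)

The energy average is taken in the linear domain: L_eq = 10·log₁₀[(Σ tᵢ·10^(Lᵢ/10))/T], T = 7.4 h.
Σ tᵢ·10^(Lᵢ/10) = 4.1·10^(85.7/10) + 2.7·10^(69.6/10) + 0.6·10^(71.2/10) = 1.556e+09.
L_eq = 10·log₁₀(1.556e+09/7.4) = 83.23 dB(A).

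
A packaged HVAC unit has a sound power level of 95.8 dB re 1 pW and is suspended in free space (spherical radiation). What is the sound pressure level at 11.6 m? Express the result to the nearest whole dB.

The power spreads over a sphere of area 4π·r², so L_p = L_w − 10·log₁₀(4π·r²).
4π·r² = 1691 m², 10·log₁₀ of that is 32.281 dB.
L_p = 95.8 − 32.281 = 63.52 dB.

64 dB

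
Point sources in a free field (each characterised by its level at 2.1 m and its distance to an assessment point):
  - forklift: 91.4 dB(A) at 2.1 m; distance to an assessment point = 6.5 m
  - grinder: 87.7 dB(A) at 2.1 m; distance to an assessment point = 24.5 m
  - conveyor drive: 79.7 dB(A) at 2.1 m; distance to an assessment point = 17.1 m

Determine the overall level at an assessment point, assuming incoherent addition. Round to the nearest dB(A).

First find each source's level at the receiver (point-source: −20·log₁₀(r/r_ref)), then combine on an intensity basis.
forklift: 91.4 − 20·log₁₀(6.5/2.1) = 91.4 − 9.81 = 81.59 dB(A).
grinder: 87.7 − 20·log₁₀(24.5/2.1) = 87.7 − 21.34 = 66.36 dB(A).
conveyor drive: 79.7 − 20·log₁₀(17.1/2.1) = 79.7 − 18.22 = 61.48 dB(A).
Σ 10^(L/10) = 1.498e+08 → L_total = 10·log₁₀(1.498e+08) = 81.76 dB(A).

82 dB(A)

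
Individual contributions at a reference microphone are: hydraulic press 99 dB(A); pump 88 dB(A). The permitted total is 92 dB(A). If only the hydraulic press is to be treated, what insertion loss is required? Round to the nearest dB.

9 dB

Fixed contribution from the other source: Σ 10^(L/10) = 10^(88/10) = 6.310e+08 (88.00 dB(A)).
To meet 92 dB(A) overall, the treated hydraulic press may contribute at most 10^(92/10) − 6.310e+08 = 9.539e+08, i.e. 89.80 dB(A).
Required insertion loss = 99 − 89.80 = 9.20 dB.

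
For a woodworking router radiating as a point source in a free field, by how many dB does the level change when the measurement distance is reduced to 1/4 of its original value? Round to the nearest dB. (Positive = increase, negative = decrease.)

Point-source spreading: ΔL = −20·log₁₀(r₂/r₁).
ΔL = −20·log₁₀(0.25) = +12.04 dB.

+12 dB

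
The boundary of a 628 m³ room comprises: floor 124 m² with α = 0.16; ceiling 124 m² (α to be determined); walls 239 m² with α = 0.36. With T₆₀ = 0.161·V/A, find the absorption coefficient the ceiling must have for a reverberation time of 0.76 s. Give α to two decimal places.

0.22

From T₆₀ = 0.161·V/A, the target T₆₀ = 0.76 s needs A = 0.161·628/0.76 = 133.04 m².
Absorption from the other surfaces = 124·0.16 + 239·0.36 = 105.88 m², so the ceiling must supply 27.16 m² over 124 m².
α = 27.16/124 = 0.219.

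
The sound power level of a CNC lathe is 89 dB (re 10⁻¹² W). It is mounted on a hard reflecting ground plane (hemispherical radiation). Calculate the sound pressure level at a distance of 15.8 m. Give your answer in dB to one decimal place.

Free-field hemispherical radiation: L_p = L_w − 10·log₁₀(2π·r²), r = 15.8 m.
2π·r² = 1569 m², 10·log₁₀ of that is 31.955 dB.
L_p = 89 − 31.955 = 57.05 dB.

57.0 dB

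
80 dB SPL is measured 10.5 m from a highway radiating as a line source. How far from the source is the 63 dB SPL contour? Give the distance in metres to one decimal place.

526.2 m

For a line source L₁ − L₂ = 10·log₁₀(r₂/r₁), so r₂ = r₁·10^((L₁−L₂)/10).
r₂ = 10.5·10^((80−63)/10) = 10.5·10^(17.0/10) = 526.25 m.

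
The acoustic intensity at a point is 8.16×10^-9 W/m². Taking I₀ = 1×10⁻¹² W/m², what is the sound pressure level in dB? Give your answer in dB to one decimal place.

39.1 dB

L = 10·log₁₀(I/I₀) = 10·log₁₀(8.16×10^-9/10⁻¹²) = 10·log₁₀(8.16×10^3).
L = 10·(0.9117 + 3) = 39.12 dB.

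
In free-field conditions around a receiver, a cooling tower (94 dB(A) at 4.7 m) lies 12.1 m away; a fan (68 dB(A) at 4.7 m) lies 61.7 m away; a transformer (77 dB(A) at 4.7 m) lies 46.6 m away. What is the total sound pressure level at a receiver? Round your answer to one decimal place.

Apply inverse-square spreading to bring every level to the receiver, then sum 10^(L/10).
cooling tower: 94 − 20·log₁₀(12.1/4.7) = 94 − 8.21 = 85.79 dB(A).
fan: 68 − 20·log₁₀(61.7/4.7) = 68 − 22.36 = 45.64 dB(A).
transformer: 77 − 20·log₁₀(46.6/4.7) = 77 − 19.93 = 57.07 dB(A).
Σ 10^(L/10) = 3.795e+08 → L_total = 10·log₁₀(3.795e+08) = 85.79 dB(A).

85.8 dB(A)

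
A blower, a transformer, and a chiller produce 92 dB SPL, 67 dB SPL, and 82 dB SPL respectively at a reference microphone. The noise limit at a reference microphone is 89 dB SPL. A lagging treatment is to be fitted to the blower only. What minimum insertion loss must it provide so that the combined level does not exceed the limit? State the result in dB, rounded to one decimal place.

Everything except the blower sums to 10^(67/10) + 10^(82/10) = 1.635e+08 in linear terms, 82.14 dB SPL.
The limit corresponds to 10^(89/10) = 7.943e+08; subtracting the fixed part leaves 6.308e+08 for the blower, i.e. 88.00 dB SPL.
Required insertion loss = 92 − 88.00 = 4.00 dB.

4.0 dB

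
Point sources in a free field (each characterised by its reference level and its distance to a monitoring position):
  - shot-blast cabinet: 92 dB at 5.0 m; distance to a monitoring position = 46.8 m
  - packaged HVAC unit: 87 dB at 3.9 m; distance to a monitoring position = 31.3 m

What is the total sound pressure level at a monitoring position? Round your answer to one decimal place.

74.1 dB

Apply inverse-square spreading to bring every level to the receiver, then sum 10^(L/10).
shot-blast cabinet: 92 − 20·log₁₀(46.8/5.0) = 92 − 19.43 = 72.57 dB.
packaged HVAC unit: 87 − 20·log₁₀(31.3/3.9) = 87 − 18.09 = 68.91 dB.
Σ 10^(L/10) = 2.587e+07 → L_total = 10·log₁₀(2.587e+07) = 74.13 dB.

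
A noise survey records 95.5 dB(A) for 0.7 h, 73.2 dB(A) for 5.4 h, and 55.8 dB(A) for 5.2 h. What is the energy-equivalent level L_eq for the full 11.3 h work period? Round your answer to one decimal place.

Weight each interval's intensity by its duration and average over T = 11.3 h:
Σ tᵢ·10^(Lᵢ/10) = 0.7·10^(95.5/10) + 5.4·10^(73.2/10) + 5.2·10^(55.8/10) = 2.598e+09.
L_eq = 10·log₁₀(2.598e+09/11.3) = 83.62 dB(A).

83.6 dB(A)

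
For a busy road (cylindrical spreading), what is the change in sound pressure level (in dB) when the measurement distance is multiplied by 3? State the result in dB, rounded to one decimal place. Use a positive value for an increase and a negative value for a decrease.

-4.8 dB

Line-source spreading: ΔL = −10·log₁₀(r₂/r₁).
ΔL = −10·log₁₀(3) = -4.77 dB.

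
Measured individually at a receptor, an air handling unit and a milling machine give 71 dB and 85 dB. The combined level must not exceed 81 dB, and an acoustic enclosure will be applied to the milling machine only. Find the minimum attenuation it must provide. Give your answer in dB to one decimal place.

Everything except the milling machine sums to 10^(71/10) = 1.259e+07 in linear terms, 71.00 dB.
To meet 81 dB overall, the treated milling machine may contribute at most 10^(81/10) − 1.259e+07 = 1.133e+08, i.e. 80.54 dB.
Required insertion loss = 85 − 80.54 = 4.46 dB.

4.5 dB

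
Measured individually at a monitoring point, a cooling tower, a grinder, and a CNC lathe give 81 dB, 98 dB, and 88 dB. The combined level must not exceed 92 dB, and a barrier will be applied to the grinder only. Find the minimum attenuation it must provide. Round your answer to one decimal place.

8.8 dB

Fixed contribution from the other sources: Σ 10^(L/10) = 10^(81/10) + 10^(88/10) = 7.568e+08 (88.79 dB).
To meet 92 dB overall, the treated grinder may contribute at most 10^(92/10) − 7.568e+08 = 8.280e+08, i.e. 89.18 dB.
Required insertion loss = 98 − 89.18 = 8.82 dB.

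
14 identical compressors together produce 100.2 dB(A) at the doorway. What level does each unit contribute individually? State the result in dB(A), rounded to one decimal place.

88.7 dB(A)

14 equal contributions raise the level by 10·log₁₀ 14 = 11.461 dB, so each unit alone gives 100.2 − 11.461.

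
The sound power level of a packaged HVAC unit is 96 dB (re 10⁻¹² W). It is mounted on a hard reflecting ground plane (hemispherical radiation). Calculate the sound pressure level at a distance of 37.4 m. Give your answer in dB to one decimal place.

The power spreads over a hemisphere of area 2π·r², so L_p = L_w − 10·log₁₀(2π·r²).
2π·r² = 8789 m², 10·log₁₀ of that is 39.439 dB.
L_p = 96 − 39.439 = 56.56 dB.

56.6 dB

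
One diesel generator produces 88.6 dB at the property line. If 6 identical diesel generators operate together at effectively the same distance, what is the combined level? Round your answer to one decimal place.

N identical incoherent sources raise the level by 10·log₁₀ N.
L_total = 88.6 + 10·log₁₀(6) = 88.6 + 7.782 = 96.38 dB.

96.4 dB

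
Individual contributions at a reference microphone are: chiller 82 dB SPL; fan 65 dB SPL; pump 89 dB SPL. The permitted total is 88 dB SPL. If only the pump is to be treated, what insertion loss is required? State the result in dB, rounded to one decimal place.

Everything except the pump sums to 10^(82/10) + 10^(65/10) = 1.617e+08 in linear terms, 82.09 dB SPL.
To meet 88 dB SPL overall, the treated pump may contribute at most 10^(88/10) − 1.617e+08 = 4.693e+08, i.e. 86.71 dB SPL.
So the pump must be reduced from 89 to 86.71 dB SPL: IL = 2.29 dB.

2.3 dB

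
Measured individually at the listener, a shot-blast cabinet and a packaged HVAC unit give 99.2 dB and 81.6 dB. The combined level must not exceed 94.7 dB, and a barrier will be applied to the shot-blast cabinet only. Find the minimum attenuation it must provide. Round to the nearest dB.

5 dB

Fixed contribution from the other source: Σ 10^(L/10) = 10^(81.6/10) = 1.445e+08 (81.60 dB).
The limit corresponds to 10^(94.7/10) = 2.951e+09; subtracting the fixed part leaves 2.807e+09 for the shot-blast cabinet, i.e. 94.48 dB.
Required insertion loss = 99.2 − 94.48 = 4.72 dB.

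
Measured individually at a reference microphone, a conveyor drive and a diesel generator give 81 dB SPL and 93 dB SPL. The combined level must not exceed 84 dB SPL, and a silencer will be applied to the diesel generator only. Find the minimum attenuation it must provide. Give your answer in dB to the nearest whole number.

12 dB

Fixed contribution from the other source: Σ 10^(L/10) = 10^(81/10) = 1.259e+08 (81.00 dB SPL).
The limit corresponds to 10^(84/10) = 2.512e+08; subtracting the fixed part leaves 1.253e+08 for the diesel generator, i.e. 80.98 dB SPL.
So the diesel generator must be reduced from 93 to 80.98 dB SPL: IL = 12.02 dB.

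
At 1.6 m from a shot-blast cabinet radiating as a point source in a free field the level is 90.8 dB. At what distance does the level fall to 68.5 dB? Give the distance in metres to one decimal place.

Point-source spreading drops the level by 20·log₁₀(r₂/r₁); inverting, r₂/r₁ = 10^(ΔL/20).
r₂ = 1.6·10^((90.8−68.5)/20) = 1.6·10^(22.3/20) = 20.85 m.

20.9 m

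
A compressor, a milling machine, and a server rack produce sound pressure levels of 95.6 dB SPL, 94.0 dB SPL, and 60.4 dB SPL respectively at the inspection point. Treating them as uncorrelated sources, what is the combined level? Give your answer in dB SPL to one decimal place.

For uncorrelated sources the intensities add, so convert each level to linear form, sum, and take 10·log₁₀ of the total.
Σ 10^(L/10) = 10^(95.6/10) + 10^(94.0/10) + 10^(60.4/10) = 6.144e+09.
L_total = 10·log₁₀(6.144e+09) = 97.88 dB SPL.

97.9 dB SPL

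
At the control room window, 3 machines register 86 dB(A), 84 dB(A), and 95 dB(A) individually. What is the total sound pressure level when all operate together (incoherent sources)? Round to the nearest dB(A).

96 dB(A)

Incoherent sources combine by intensity addition: L_total = 10·log₁₀(Σ 10^(L_i/10)).
Σ 10^(L/10) = 10^(86/10) + 10^(84/10) + 10^(95/10) = 3.812e+09.
L_total = 10·log₁₀(3.812e+09) = 95.81 dB(A).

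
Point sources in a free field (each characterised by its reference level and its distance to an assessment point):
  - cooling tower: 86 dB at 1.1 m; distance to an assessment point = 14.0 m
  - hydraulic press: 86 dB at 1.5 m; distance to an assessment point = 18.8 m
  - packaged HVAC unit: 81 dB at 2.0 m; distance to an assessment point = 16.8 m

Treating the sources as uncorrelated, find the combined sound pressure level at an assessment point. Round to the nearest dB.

Apply inverse-square spreading to bring every level to the receiver, then sum 10^(L/10).
cooling tower: 86 − 20·log₁₀(14.0/1.1) = 86 − 22.09 = 63.91 dB.
hydraulic press: 86 − 20·log₁₀(18.8/1.5) = 86 − 21.96 = 64.04 dB.
packaged HVAC unit: 81 − 20·log₁₀(16.8/2.0) = 81 − 18.49 = 62.51 dB.
Σ 10^(L/10) = 6.776e+06 → L_total = 10·log₁₀(6.776e+06) = 68.31 dB.

68 dB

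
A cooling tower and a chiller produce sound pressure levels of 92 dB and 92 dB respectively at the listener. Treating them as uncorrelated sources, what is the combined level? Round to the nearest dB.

95 dB

Incoherent sources combine by intensity addition: L_total = 10·log₁₀(Σ 10^(L_i/10)).
Σ 10^(L/10) = 10^(92/10) + 10^(92/10) = 3.170e+09.
L_total = 10·log₁₀(3.170e+09) = 95.01 dB.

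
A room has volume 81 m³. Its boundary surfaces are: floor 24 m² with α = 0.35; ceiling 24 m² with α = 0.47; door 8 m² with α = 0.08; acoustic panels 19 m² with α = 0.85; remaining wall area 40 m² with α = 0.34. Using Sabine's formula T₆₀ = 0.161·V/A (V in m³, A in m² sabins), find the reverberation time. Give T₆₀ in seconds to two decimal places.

0.26 s

Summing Sᵢαᵢ: 24·0.35 + 24·0.47 + 8·0.08 + 19·0.85 + 40·0.34 = 50.07 m².
T₆₀ = 0.161 × 81 / 50.07 = 0.260 s.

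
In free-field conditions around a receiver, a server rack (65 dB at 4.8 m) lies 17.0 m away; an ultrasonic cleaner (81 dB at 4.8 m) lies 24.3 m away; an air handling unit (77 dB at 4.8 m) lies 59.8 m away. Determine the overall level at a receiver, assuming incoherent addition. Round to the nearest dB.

67 dB

First find each source's level at the receiver (point-source: −20·log₁₀(r/r_ref)), then combine on an intensity basis.
server rack: 65 − 20·log₁₀(17.0/4.8) = 65 − 10.98 = 54.02 dB.
ultrasonic cleaner: 81 − 20·log₁₀(24.3/4.8) = 81 − 14.09 = 66.91 dB.
air handling unit: 77 − 20·log₁₀(59.8/4.8) = 77 − 21.91 = 55.09 dB.
Σ 10^(L/10) = 5.487e+06 → L_total = 10·log₁₀(5.487e+06) = 67.39 dB.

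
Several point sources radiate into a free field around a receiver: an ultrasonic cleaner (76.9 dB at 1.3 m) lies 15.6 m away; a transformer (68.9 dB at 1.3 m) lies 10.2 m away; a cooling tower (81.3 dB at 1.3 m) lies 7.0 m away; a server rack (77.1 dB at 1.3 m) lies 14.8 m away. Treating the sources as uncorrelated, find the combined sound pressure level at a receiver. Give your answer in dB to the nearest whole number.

Apply inverse-square spreading to bring every level to the receiver, then sum 10^(L/10).
ultrasonic cleaner: 76.9 − 20·log₁₀(15.6/1.3) = 76.9 − 21.58 = 55.32 dB.
transformer: 68.9 − 20·log₁₀(10.2/1.3) = 68.9 − 17.89 = 51.01 dB.
cooling tower: 81.3 − 20·log₁₀(7.0/1.3) = 81.3 − 14.62 = 66.68 dB.
server rack: 77.1 − 20·log₁₀(14.8/1.3) = 77.1 − 21.13 = 55.97 dB.
Σ 10^(L/10) = 5.514e+06 → L_total = 10·log₁₀(5.514e+06) = 67.42 dB.

67 dB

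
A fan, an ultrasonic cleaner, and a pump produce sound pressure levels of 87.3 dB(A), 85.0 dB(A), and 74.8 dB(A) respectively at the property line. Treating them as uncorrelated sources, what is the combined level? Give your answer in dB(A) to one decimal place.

89.5 dB(A)

For uncorrelated sources the intensities add, so convert each level to linear form, sum, and take 10·log₁₀ of the total.
Σ 10^(L/10) = 10^(87.3/10) + 10^(85.0/10) + 10^(74.8/10) = 8.835e+08.
L_total = 10·log₁₀(8.835e+08) = 89.46 dB(A).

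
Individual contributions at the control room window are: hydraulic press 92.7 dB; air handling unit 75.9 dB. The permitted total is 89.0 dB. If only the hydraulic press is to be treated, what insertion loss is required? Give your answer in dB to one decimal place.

3.9 dB

Everything except the hydraulic press sums to 10^(75.9/10) = 3.890e+07 in linear terms, 75.90 dB.
To meet 89.0 dB overall, the treated hydraulic press may contribute at most 10^(89.0/10) − 3.890e+07 = 7.554e+08, i.e. 88.78 dB.
Required insertion loss = 92.7 − 88.78 = 3.92 dB.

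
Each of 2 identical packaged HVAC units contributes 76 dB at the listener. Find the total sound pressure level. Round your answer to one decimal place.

L_total = L₁ + 10·log₁₀ N for N identical incoherent sources.
L_total = 76 + 10·log₁₀(2) = 76 + 3.010 = 79.01 dB.

79.0 dB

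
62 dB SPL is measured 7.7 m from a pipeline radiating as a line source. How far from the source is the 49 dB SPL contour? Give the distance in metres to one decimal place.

For a line source L₁ − L₂ = 10·log₁₀(r₂/r₁), so r₂ = r₁·10^((L₁−L₂)/10).
r₂ = 7.7·10^((62−49)/10) = 7.7·10^(13.0/10) = 153.64 m.

153.6 m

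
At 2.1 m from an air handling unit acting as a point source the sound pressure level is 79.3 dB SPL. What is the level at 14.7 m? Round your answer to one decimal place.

62.4 dB SPL

Point-source attenuation: ΔL = 20·log₁₀(r₂/r₁) = 20·log₁₀(14.7/2.1) = 16.902 dB.
L₂ = 79.3 − 20·log₁₀(14.7/2.1) = 79.3 − 16.902 = 62.40 dB SPL.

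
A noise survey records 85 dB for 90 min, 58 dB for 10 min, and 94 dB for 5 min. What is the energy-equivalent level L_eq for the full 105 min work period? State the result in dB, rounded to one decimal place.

85.9 dB

The energy average is taken in the linear domain: L_eq = 10·log₁₀[(Σ tᵢ·10^(Lᵢ/10))/T], T = 105 min.
Σ tᵢ·10^(Lᵢ/10) = 90·10^(85/10) + 10·10^(58/10) + 5·10^(94/10) = 4.103e+10.
L_eq = 10·log₁₀(4.103e+10/105) = 85.92 dB.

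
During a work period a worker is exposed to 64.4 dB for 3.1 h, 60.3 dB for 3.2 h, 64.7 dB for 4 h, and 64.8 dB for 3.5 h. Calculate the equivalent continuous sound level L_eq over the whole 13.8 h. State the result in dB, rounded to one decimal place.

64.0 dB

L_eq = 10·log₁₀[(1/T)·Σ tᵢ·10^(Lᵢ/10)] with T = 13.8 h.
Σ tᵢ·10^(Lᵢ/10) = 3.1·10^(64.4/10) + 3.2·10^(60.3/10) + 4·10^(64.7/10) + 3.5·10^(64.8/10) = 3.434e+07.
L_eq = 10·log₁₀(3.434e+07/13.8) = 63.96 dB.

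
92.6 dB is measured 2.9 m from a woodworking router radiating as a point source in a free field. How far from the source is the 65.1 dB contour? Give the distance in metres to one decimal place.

The 27.5 dB drop corresponds to a distance ratio of 10^(27.5/20) for a point source.
r₂ = 2.9·10^((92.6−65.1)/20) = 2.9·10^(27.5/20) = 68.77 m.

68.8 m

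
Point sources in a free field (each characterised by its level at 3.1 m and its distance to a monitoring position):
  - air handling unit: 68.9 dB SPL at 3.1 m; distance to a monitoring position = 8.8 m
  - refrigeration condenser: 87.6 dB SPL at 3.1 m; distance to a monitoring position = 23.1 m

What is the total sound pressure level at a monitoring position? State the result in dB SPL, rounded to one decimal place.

Apply inverse-square spreading to bring every level to the receiver, then sum 10^(L/10).
air handling unit: 68.9 − 20·log₁₀(8.8/3.1) = 68.9 − 9.06 = 59.84 dB SPL.
refrigeration condenser: 87.6 − 20·log₁₀(23.1/3.1) = 87.6 − 17.45 = 70.15 dB SPL.
Σ 10^(L/10) = 1.133e+07 → L_total = 10·log₁₀(1.133e+07) = 70.54 dB SPL.

70.5 dB SPL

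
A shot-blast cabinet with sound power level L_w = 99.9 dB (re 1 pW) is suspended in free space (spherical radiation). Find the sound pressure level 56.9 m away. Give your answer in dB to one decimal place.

53.8 dB

Free-field spherical radiation: L_p = L_w − 10·log₁₀(4π·r²), r = 56.9 m.
4π·r² = 4.069e+04 m², 10·log₁₀ of that is 46.094 dB.
L_p = 99.9 − 46.094 = 53.81 dB.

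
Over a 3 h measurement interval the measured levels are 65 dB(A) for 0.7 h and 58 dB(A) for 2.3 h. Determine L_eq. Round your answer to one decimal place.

60.9 dB(A)

Weight each interval's intensity by its duration and average over T = 3 h:
Σ tᵢ·10^(Lᵢ/10) = 0.7·10^(65/10) + 2.3·10^(58/10) = 3.665e+06.
L_eq = 10·log₁₀(3.665e+06/3) = 60.87 dB(A).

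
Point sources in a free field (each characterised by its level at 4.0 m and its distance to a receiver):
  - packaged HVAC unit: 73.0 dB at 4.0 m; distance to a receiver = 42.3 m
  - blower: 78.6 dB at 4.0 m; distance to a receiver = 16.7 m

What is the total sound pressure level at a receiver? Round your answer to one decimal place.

66.4 dB

First find each source's level at the receiver (point-source: −20·log₁₀(r/r_ref)), then combine on an intensity basis.
packaged HVAC unit: 73.0 − 20·log₁₀(42.3/4.0) = 73.0 − 20.49 = 52.51 dB.
blower: 78.6 − 20·log₁₀(16.7/4.0) = 78.6 − 12.41 = 66.19 dB.
Σ 10^(L/10) = 4.335e+06 → L_total = 10·log₁₀(4.335e+06) = 66.37 dB.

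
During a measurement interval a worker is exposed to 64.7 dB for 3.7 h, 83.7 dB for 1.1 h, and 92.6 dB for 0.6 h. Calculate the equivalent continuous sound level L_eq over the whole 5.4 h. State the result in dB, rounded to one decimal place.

84.0 dB

The energy average is taken in the linear domain: L_eq = 10·log₁₀[(Σ tᵢ·10^(Lᵢ/10))/T], T = 5.4 h.
Σ tᵢ·10^(Lᵢ/10) = 3.7·10^(64.7/10) + 1.1·10^(83.7/10) + 0.6·10^(92.6/10) = 1.361e+09.
L_eq = 10·log₁₀(1.361e+09/5.4) = 84.01 dB.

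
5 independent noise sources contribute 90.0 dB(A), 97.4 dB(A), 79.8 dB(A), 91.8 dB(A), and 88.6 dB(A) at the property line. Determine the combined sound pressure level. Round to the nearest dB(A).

For uncorrelated sources the intensities add, so convert each level to linear form, sum, and take 10·log₁₀ of the total.
Σ 10^(L/10) = 10^(90.0/10) + 10^(97.4/10) + 10^(79.8/10) + 10^(91.8/10) + 10^(88.6/10) = 8.829e+09.
L_total = 10·log₁₀(8.829e+09) = 99.46 dB(A).

99 dB(A)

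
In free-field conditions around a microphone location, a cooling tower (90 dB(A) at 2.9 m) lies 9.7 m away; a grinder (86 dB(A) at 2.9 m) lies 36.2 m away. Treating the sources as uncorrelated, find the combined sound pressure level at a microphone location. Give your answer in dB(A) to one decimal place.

First find each source's level at the receiver (point-source: −20·log₁₀(r/r_ref)), then combine on an intensity basis.
cooling tower: 90 − 20·log₁₀(9.7/2.9) = 90 − 10.49 = 79.51 dB(A).
grinder: 86 − 20·log₁₀(36.2/2.9) = 86 − 21.93 = 64.07 dB(A).
Σ 10^(L/10) = 9.194e+07 → L_total = 10·log₁₀(9.194e+07) = 79.63 dB(A).

79.6 dB(A)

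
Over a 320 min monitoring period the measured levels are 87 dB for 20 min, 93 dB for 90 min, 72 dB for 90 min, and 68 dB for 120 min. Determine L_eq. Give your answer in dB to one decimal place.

L_eq = 10·log₁₀[(1/T)·Σ tᵢ·10^(Lᵢ/10)] with T = 320 min.
Σ tᵢ·10^(Lᵢ/10) = 20·10^(87/10) + 90·10^(93/10) + 90·10^(72/10) + 120·10^(68/10) = 1.918e+11.
L_eq = 10·log₁₀(1.918e+11/320) = 87.78 dB.

87.8 dB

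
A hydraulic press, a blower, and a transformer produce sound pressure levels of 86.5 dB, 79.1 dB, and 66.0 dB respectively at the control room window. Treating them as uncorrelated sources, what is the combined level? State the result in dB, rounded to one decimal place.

87.3 dB

For uncorrelated sources the intensities add, so convert each level to linear form, sum, and take 10·log₁₀ of the total.
Σ 10^(L/10) = 10^(86.5/10) + 10^(79.1/10) + 10^(66.0/10) = 5.319e+08.
L_total = 10·log₁₀(5.319e+08) = 87.26 dB.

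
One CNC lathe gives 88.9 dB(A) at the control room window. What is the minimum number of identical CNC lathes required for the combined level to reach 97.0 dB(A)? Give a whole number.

7

Need L₁ + 10·log₁₀ N ≥ 97.0, i.e. log₁₀ N ≥ 0.81.
N ≥ 10^(8.1/10) = 6.457, so N = 7.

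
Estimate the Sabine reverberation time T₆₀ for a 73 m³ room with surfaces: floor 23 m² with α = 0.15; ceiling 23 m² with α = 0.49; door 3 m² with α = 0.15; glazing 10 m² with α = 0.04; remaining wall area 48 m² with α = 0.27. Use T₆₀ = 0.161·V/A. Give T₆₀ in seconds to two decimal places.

Summing Sᵢαᵢ: 23·0.15 + 23·0.49 + 3·0.15 + 10·0.04 + 48·0.27 = 28.53 m².
T₆₀ = 0.161·V/A = 0.161·73/28.53 = 0.412 s.

0.41 s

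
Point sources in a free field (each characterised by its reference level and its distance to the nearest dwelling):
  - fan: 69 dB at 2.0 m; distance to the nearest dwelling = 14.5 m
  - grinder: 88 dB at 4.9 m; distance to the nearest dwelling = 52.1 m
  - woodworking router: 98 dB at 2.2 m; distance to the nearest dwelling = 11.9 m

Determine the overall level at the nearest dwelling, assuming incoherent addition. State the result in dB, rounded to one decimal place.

Propagate each source to the receiver with L = L_ref − 20·log₁₀(r/r_ref), then add intensities.
fan: 69 − 20·log₁₀(14.5/2.0) = 69 − 17.21 = 51.79 dB.
grinder: 88 − 20·log₁₀(52.1/4.9) = 88 − 20.53 = 67.47 dB.
woodworking router: 98 − 20·log₁₀(11.9/2.2) = 98 − 14.66 = 83.34 dB.
Σ 10^(L/10) = 2.214e+08 → L_total = 10·log₁₀(2.214e+08) = 83.45 dB.

83.5 dB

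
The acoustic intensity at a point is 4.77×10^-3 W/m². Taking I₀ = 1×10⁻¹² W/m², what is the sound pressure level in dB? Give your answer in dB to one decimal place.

I/I₀ = 4.77×10^-3/10⁻¹² = 4.77×10^9, and L = 10·log₁₀(I/I₀).
L = 10·(0.6785 + 9) = 96.79 dB.

96.8 dB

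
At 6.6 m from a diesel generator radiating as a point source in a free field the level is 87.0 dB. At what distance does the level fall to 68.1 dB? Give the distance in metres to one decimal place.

58.1 m

The 18.9 dB drop corresponds to a distance ratio of 10^(18.9/20) for a point source.
r₂ = 6.6·10^((87.0−68.1)/20) = 6.6·10^(18.9/20) = 58.15 m.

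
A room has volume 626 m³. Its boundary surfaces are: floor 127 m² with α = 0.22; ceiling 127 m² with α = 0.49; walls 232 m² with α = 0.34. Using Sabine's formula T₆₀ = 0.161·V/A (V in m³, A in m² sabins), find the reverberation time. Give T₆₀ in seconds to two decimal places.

A = Σ Sᵢαᵢ = 127·0.22 + 127·0.49 + 232·0.34 = 169.05 m².
T₆₀ = 0.161·V/A = 0.161·626/169.05 = 0.596 s.

0.60 s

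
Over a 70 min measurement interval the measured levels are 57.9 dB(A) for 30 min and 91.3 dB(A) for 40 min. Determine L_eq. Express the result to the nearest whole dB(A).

89 dB(A)

The energy average is taken in the linear domain: L_eq = 10·log₁₀[(Σ tᵢ·10^(Lᵢ/10))/T], T = 70 min.
Σ tᵢ·10^(Lᵢ/10) = 30·10^(57.9/10) + 40·10^(91.3/10) = 5.398e+10.
L_eq = 10·log₁₀(5.398e+10/70) = 88.87 dB(A).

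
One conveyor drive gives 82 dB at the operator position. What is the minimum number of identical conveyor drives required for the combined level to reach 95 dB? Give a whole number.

20

N identical sources give L₁ + 10·log₁₀ N, so require 10·log₁₀ N ≥ 95 − 82 = 13.0 dB.
N ≥ 10^(13.0/10) = 19.953, so N = 20.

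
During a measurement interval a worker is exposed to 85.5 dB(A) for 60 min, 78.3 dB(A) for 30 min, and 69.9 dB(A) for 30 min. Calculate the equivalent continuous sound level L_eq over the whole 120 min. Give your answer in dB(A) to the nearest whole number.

The energy average is taken in the linear domain: L_eq = 10·log₁₀[(Σ tᵢ·10^(Lᵢ/10))/T], T = 120 min.
Σ tᵢ·10^(Lᵢ/10) = 60·10^(85.5/10) + 30·10^(78.3/10) + 30·10^(69.9/10) = 2.361e+10.
L_eq = 10·log₁₀(2.361e+10/120) = 82.94 dB(A).

83 dB(A)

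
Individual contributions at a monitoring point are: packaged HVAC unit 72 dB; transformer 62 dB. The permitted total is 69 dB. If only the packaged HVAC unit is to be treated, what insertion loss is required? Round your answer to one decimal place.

Fixed contribution from the other source: Σ 10^(L/10) = 10^(62/10) = 1.585e+06 (62.00 dB).
The limit corresponds to 10^(69/10) = 7.943e+06; subtracting the fixed part leaves 6.358e+06 for the packaged HVAC unit, i.e. 68.03 dB.
So the packaged HVAC unit must be reduced from 72 to 68.03 dB: IL = 3.97 dB.

4.0 dB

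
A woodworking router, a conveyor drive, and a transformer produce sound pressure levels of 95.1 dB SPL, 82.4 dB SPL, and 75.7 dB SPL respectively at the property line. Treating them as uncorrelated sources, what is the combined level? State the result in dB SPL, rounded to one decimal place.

95.4 dB SPL

Incoherent sources combine by intensity addition: L_total = 10·log₁₀(Σ 10^(L_i/10)).
Σ 10^(L/10) = 10^(95.1/10) + 10^(82.4/10) + 10^(75.7/10) = 3.447e+09.
L_total = 10·log₁₀(3.447e+09) = 95.37 dB SPL.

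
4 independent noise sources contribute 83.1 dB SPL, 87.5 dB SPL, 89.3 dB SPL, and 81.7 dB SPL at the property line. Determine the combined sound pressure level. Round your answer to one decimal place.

Incoherent sources combine by intensity addition: L_total = 10·log₁₀(Σ 10^(L_i/10)).
Σ 10^(L/10) = 10^(83.1/10) + 10^(87.5/10) + 10^(89.3/10) + 10^(81.7/10) = 1.766e+09.
L_total = 10·log₁₀(1.766e+09) = 92.47 dB SPL.

92.5 dB SPL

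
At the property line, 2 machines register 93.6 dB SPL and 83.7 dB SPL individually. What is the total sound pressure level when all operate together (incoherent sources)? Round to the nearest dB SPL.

For uncorrelated sources the intensities add, so convert each level to linear form, sum, and take 10·log₁₀ of the total.
Σ 10^(L/10) = 10^(93.6/10) + 10^(83.7/10) = 2.525e+09.
L_total = 10·log₁₀(2.525e+09) = 94.02 dB SPL.

94 dB SPL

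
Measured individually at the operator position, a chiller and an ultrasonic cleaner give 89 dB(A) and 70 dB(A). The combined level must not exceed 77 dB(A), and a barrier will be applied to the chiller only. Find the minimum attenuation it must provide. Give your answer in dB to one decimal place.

13.0 dB

The untreated sources together contribute 10^(70/10) = 1.000e+07, i.e. 70.00 dB(A).
The limit corresponds to 10^(77/10) = 5.012e+07; subtracting the fixed part leaves 4.012e+07 for the chiller, i.e. 76.03 dB(A).
So the chiller must be reduced from 89 to 76.03 dB(A): IL = 12.97 dB.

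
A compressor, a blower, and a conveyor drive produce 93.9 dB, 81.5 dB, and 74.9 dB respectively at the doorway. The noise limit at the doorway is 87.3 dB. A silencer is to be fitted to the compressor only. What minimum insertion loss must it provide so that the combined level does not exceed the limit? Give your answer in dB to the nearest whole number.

8 dB

Everything except the compressor sums to 10^(81.5/10) + 10^(74.9/10) = 1.722e+08 in linear terms, 82.36 dB.
To meet 87.3 dB overall, the treated compressor may contribute at most 10^(87.3/10) − 1.722e+08 = 3.649e+08, i.e. 85.62 dB.
Required insertion loss = 93.9 − 85.62 = 8.28 dB.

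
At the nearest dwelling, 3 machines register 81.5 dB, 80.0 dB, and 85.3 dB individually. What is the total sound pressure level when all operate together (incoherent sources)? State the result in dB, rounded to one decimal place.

87.6 dB

For uncorrelated sources the intensities add, so convert each level to linear form, sum, and take 10·log₁₀ of the total.
Σ 10^(L/10) = 10^(81.5/10) + 10^(80.0/10) + 10^(85.3/10) = 5.801e+08.
L_total = 10·log₁₀(5.801e+08) = 87.64 dB.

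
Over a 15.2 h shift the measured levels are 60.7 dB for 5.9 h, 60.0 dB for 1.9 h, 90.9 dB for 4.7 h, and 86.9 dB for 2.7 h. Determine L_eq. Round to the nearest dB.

The energy average is taken in the linear domain: L_eq = 10·log₁₀[(Σ tᵢ·10^(Lᵢ/10))/T], T = 15.2 h.
Σ tᵢ·10^(Lᵢ/10) = 5.9·10^(60.7/10) + 1.9·10^(60.0/10) + 4.7·10^(90.9/10) + 2.7·10^(86.9/10) = 7.113e+09.
L_eq = 10·log₁₀(7.113e+09/15.2) = 86.70 dB.

87 dB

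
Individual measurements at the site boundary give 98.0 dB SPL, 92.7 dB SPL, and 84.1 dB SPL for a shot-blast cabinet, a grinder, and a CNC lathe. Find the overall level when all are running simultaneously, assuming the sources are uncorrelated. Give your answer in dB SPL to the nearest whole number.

99 dB SPL

For uncorrelated sources the intensities add, so convert each level to linear form, sum, and take 10·log₁₀ of the total.
Σ 10^(L/10) = 10^(98.0/10) + 10^(92.7/10) + 10^(84.1/10) = 8.429e+09.
L_total = 10·log₁₀(8.429e+09) = 99.26 dB SPL.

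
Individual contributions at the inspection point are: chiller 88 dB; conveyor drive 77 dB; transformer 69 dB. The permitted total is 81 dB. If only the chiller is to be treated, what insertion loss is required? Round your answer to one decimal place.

9.7 dB

Fixed contribution from the other sources: Σ 10^(L/10) = 10^(77/10) + 10^(69/10) = 5.806e+07 (77.64 dB).
The limit corresponds to 10^(81/10) = 1.259e+08; subtracting the fixed part leaves 6.783e+07 for the chiller, i.e. 78.31 dB.
Required insertion loss = 88 − 78.31 = 9.69 dB.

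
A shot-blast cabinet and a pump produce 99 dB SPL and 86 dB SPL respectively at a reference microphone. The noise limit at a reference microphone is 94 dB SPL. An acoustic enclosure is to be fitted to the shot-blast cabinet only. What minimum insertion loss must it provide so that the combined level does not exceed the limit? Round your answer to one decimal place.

5.7 dB

Everything except the shot-blast cabinet sums to 10^(86/10) = 3.981e+08 in linear terms, 86.00 dB SPL.
The limit corresponds to 10^(94/10) = 2.512e+09; subtracting the fixed part leaves 2.114e+09 for the shot-blast cabinet, i.e. 93.25 dB SPL.
So the shot-blast cabinet must be reduced from 99 to 93.25 dB SPL: IL = 5.75 dB.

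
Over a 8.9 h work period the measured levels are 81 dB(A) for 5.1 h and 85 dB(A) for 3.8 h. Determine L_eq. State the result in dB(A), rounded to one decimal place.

83.2 dB(A)

The energy average is taken in the linear domain: L_eq = 10·log₁₀[(Σ tᵢ·10^(Lᵢ/10))/T], T = 8.9 h.
Σ tᵢ·10^(Lᵢ/10) = 5.1·10^(81/10) + 3.8·10^(85/10) = 1.844e+09.
L_eq = 10·log₁₀(1.844e+09/8.9) = 83.16 dB(A).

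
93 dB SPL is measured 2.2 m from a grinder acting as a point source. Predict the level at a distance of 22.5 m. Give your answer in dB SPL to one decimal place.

Spherical spreading from a point source gives a 20·log₁₀(r₂/r₁) drop.
L₂ = 93 − 20·log₁₀(22.5/2.2) = 93 − 20.195 = 72.80 dB SPL.

72.8 dB SPL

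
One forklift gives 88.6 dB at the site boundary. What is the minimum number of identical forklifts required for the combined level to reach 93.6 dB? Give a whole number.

Need L₁ + 10·log₁₀ N ≥ 93.6, i.e. log₁₀ N ≥ 0.50.
N ≥ 10^(5.0/10) = 3.162, so N = 4.

4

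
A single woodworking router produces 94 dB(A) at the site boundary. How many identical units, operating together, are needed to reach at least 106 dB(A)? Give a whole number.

The shortfall is 106 − 94 = 12.0 dB, and N units add 10·log₁₀ N, so need 10·log₁₀ N ≥ 12.0.
N ≥ 10^(12.0/10) = 15.849, so N = 16.

16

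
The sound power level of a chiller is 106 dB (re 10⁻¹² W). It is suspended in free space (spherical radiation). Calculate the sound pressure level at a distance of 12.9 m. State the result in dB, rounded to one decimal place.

Free-field spherical radiation: L_p = L_w − 10·log₁₀(4π·r²), r = 12.9 m.
4π·r² = 2091 m², 10·log₁₀ of that is 33.204 dB.
L_p = 106 − 33.204 = 72.80 dB.

72.8 dB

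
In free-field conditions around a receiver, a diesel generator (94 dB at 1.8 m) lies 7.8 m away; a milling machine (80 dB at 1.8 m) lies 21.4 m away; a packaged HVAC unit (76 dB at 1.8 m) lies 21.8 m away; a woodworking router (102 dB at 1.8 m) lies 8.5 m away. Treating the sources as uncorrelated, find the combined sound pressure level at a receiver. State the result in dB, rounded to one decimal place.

89.3 dB

Apply inverse-square spreading to bring every level to the receiver, then sum 10^(L/10).
diesel generator: 94 − 20·log₁₀(7.8/1.8) = 94 − 12.74 = 81.26 dB.
milling machine: 80 − 20·log₁₀(21.4/1.8) = 80 − 21.50 = 58.50 dB.
packaged HVAC unit: 76 − 20·log₁₀(21.8/1.8) = 76 − 21.66 = 54.34 dB.
woodworking router: 102 − 20·log₁₀(8.5/1.8) = 102 − 13.48 = 88.52 dB.
Σ 10^(L/10) = 8.455e+08 → L_total = 10·log₁₀(8.455e+08) = 89.27 dB.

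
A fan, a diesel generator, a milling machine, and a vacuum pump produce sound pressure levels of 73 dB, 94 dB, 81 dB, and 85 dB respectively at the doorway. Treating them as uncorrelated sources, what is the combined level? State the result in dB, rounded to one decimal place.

94.7 dB

For uncorrelated sources the intensities add, so convert each level to linear form, sum, and take 10·log₁₀ of the total.
Σ 10^(L/10) = 10^(73/10) + 10^(94/10) + 10^(81/10) + 10^(85/10) = 2.974e+09.
L_total = 10·log₁₀(2.974e+09) = 94.73 dB.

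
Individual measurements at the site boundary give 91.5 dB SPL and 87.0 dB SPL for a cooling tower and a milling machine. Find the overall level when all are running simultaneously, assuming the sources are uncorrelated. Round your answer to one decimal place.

Incoherent sources combine by intensity addition: L_total = 10·log₁₀(Σ 10^(L_i/10)).
Σ 10^(L/10) = 10^(91.5/10) + 10^(87.0/10) = 1.914e+09.
L_total = 10·log₁₀(1.914e+09) = 92.82 dB SPL.

92.8 dB SPL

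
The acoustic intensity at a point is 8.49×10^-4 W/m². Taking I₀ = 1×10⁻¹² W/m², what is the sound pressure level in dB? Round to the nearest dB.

L = 10·log₁₀(I/I₀) = 10·log₁₀(8.49×10^-4/10⁻¹²) = 10·log₁₀(8.49×10^8).
L = 10·(0.9289 + 8) = 89.29 dB.

89 dB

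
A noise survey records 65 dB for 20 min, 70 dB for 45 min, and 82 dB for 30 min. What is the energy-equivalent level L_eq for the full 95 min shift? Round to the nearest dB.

77 dB

Weight each interval's intensity by its duration and average over T = 95 min:
Σ tᵢ·10^(Lᵢ/10) = 20·10^(65/10) + 45·10^(70/10) + 30·10^(82/10) = 5.268e+09.
L_eq = 10·log₁₀(5.268e+09/95) = 77.44 dB.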